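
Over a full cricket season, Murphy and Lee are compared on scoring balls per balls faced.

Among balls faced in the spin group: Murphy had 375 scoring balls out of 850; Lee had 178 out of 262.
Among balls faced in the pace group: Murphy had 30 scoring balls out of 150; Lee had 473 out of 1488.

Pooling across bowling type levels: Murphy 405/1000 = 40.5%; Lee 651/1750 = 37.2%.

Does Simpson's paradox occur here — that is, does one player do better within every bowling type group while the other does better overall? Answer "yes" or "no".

Within each bowling type level (spin 44.1% vs 67.9%; pace 20.0% vs 31.8%), Lee has the higher rate every time. Pooled: 40.5% vs 37.2% — Murphy has the higher rate overall. The two comparisons disagree.

yes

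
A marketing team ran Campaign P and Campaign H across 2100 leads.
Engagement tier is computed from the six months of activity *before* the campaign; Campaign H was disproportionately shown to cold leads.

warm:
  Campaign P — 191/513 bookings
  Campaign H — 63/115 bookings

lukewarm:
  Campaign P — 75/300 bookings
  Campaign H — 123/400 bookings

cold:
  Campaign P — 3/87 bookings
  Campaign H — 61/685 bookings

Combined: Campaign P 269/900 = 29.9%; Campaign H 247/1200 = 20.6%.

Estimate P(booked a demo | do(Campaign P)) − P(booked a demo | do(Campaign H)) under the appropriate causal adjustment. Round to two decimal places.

The imbalance in engagement tier arose from how leads were allocated, not from anything the campaign did; and engagement tier independently affects the outcome. The pooled gap is confounded — condition on engagement tier.
Adjusting over the population distribution of engagement tier: 0.299·(0.372−0.548) + 0.333·(0.250−0.307) + 0.368·(0.034−0.089) = -0.092.

-0.09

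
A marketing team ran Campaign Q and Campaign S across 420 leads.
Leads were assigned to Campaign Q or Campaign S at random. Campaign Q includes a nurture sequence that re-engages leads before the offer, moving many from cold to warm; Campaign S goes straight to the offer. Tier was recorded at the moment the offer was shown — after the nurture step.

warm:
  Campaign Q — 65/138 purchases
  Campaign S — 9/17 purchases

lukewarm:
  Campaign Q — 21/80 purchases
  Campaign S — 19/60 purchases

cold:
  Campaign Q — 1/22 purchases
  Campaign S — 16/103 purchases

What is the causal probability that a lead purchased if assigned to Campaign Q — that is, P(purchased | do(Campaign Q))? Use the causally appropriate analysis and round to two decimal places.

Campaign S is higher inside every engagement tier stratum but Campaign Q is higher in aggregate. Whether to stratify depends on how engagement tier relates to the campaign.
Engagement tier is downstream of the campaign. One should not condition on a consequence of treatment, so the overall rates are the right comparison.
So P(outcome | do(Campaign Q)) is just the pooled rate for Campaign Q: 87/240 = 0.362.

0.36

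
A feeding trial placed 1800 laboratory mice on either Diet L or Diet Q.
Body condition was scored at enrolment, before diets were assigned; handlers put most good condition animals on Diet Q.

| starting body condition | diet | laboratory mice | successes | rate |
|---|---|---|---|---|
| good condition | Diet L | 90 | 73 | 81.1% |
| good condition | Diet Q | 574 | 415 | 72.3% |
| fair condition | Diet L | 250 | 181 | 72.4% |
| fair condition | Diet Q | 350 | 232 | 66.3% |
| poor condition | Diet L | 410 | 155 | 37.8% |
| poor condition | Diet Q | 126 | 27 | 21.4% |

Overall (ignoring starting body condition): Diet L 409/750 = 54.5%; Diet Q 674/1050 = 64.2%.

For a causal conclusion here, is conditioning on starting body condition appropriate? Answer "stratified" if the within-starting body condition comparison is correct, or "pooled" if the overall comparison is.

The stratified and pooled comparisons disagree (Diet L wins within each starting body condition; Diet Q wins overall), so the answer turns on the causal role of starting body condition.
Starting body condition differs across diets for reasons unrelated to any effect of the diet itself, and it separately predicts the outcome — a classic confounder. We must compare within starting body condition levels.
Within each level — good condition: 81.1% vs 72.3%; fair condition: 72.4% vs 66.3%; poor condition: 37.8% vs 21.4% — Diet L is higher every time.

stratified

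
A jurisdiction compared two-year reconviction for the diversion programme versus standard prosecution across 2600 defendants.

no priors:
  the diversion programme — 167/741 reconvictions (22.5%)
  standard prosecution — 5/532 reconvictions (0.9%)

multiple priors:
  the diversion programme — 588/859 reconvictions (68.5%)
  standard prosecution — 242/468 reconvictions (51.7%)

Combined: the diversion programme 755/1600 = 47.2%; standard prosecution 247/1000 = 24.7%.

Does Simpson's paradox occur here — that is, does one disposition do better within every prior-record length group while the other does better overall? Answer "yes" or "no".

Within each prior-record length level (no priors 22.5% vs 0.9%; multiple priors 68.5% vs 51.7%), standard prosecution has the lower rate every time. Pooled: 47.2% vs 24.7% — standard prosecution has the lower rate overall. They agree.

no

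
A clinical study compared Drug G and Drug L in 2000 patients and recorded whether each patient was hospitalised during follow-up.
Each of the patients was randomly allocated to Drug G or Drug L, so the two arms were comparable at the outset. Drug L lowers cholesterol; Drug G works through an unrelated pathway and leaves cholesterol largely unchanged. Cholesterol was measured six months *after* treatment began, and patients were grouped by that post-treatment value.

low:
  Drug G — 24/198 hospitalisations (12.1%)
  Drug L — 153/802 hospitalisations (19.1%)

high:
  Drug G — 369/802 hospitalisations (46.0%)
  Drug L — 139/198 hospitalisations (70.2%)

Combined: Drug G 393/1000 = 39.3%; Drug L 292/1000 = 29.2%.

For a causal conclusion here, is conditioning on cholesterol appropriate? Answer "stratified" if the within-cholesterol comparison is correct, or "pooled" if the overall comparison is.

pooled

Cholesterol here is a post-treatment variable shaped by the drug; conditioning on it would introduce bias rather than remove it. The overall comparison is the causal one.
Pooled: Drug G 39.3% vs Drug L 29.2%; Drug L is lower overall.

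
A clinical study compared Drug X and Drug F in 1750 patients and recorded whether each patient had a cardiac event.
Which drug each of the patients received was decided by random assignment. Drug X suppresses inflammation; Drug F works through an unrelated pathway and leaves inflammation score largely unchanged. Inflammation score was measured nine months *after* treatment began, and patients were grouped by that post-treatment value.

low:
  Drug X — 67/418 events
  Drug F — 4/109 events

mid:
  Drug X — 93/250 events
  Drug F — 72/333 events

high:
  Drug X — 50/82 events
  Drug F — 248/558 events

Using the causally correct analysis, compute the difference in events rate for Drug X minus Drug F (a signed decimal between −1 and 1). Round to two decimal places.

-0.04

The distribution of inflammation score is itself part of what the drug does — it is an intermediate outcome. Holding it fixed would remove that part of the effect; the total effect is the pooled difference.
The causal difference is the pooled difference: 0.280 − 0.324 = -0.044.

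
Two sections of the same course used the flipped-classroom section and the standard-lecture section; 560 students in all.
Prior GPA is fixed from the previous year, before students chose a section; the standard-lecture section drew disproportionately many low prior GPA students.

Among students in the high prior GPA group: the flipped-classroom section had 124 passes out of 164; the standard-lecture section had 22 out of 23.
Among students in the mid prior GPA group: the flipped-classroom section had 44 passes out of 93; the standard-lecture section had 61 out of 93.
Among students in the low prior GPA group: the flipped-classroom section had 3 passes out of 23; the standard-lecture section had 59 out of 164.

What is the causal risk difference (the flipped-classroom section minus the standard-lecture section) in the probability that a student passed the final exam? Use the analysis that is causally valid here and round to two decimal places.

-0.20

Within every prior GPA band level the standard-lecture section has the higher rate, yet pooled the flipped-classroom section does — Simpson's reversal.
Prior GPA band satisfies the back-door criterion: it is not a descendant of the teaching method, and it blocks the spurious path from teaching method to outcome. Adjusting for it (i.e., using the within-prior GPA band rates) gives the causal effect.
Adjusting over the population distribution of prior GPA band: 0.334·(0.756−0.957) + 0.332·(0.473−0.656) + 0.334·(0.130−0.360) = -0.204.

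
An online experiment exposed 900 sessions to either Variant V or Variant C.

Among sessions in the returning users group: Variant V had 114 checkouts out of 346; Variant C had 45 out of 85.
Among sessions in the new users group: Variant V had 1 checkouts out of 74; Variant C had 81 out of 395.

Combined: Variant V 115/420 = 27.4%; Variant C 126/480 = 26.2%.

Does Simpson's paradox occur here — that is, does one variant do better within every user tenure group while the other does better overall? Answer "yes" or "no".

yes

Within each user tenure level (returning users 32.9% vs 52.9%; new users 1.4% vs 20.5%), Variant C has the higher rate every time. Pooled: 27.4% vs 26.2% — Variant V has the higher rate overall. The two comparisons disagree.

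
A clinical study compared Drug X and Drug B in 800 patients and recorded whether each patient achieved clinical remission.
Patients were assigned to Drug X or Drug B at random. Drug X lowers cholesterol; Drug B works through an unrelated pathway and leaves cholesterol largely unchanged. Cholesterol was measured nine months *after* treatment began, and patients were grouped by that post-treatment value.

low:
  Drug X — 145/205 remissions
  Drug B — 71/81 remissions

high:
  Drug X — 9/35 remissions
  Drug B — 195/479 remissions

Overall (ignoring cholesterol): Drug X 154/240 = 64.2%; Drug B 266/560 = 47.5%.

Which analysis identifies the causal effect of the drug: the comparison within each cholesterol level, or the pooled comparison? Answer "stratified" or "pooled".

pooled

Drug B is higher inside every cholesterol stratum but Drug X is higher in aggregate. Whether to stratify depends on how cholesterol relates to the drug.
Cholesterol here is a post-treatment variable shaped by the drug; conditioning on it would introduce bias rather than remove it. The overall comparison is the causal one.
Pooled: Drug X 64.2% vs Drug B 47.5%; Drug X is higher overall.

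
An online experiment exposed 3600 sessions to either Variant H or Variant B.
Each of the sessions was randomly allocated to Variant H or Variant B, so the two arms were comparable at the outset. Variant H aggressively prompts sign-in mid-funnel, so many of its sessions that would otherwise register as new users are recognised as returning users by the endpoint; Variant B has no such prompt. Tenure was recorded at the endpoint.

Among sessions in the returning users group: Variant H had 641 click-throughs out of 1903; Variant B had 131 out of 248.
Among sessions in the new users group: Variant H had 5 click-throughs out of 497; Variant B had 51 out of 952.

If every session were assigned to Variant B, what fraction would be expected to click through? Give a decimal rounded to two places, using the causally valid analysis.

0.15

User tenure here is a post-treatment variable shaped by the variant; conditioning on it would introduce bias rather than remove it. The overall comparison is the causal one.
So P(outcome | do(Variant B)) is just the pooled rate for Variant B: 182/1200 = 0.152.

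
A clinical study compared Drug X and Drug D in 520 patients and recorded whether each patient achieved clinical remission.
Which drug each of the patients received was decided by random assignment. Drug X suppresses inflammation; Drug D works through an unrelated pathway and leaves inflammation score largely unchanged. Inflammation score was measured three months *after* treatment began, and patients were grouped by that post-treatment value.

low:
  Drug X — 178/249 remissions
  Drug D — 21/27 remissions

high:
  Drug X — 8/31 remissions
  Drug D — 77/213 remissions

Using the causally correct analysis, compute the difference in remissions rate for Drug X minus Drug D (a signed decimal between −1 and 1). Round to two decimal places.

The inflammation score-specific comparison favours Drug D throughout, but the pooled figures favour Drug X. The question is whether to condition on inflammation score.
The distribution of inflammation score is itself part of what the drug does — it is an intermediate outcome. Holding it fixed would remove that part of the effect; the total effect is the pooled difference.
The causal difference is the pooled difference: 0.664 − 0.408 = +0.256.

+0.26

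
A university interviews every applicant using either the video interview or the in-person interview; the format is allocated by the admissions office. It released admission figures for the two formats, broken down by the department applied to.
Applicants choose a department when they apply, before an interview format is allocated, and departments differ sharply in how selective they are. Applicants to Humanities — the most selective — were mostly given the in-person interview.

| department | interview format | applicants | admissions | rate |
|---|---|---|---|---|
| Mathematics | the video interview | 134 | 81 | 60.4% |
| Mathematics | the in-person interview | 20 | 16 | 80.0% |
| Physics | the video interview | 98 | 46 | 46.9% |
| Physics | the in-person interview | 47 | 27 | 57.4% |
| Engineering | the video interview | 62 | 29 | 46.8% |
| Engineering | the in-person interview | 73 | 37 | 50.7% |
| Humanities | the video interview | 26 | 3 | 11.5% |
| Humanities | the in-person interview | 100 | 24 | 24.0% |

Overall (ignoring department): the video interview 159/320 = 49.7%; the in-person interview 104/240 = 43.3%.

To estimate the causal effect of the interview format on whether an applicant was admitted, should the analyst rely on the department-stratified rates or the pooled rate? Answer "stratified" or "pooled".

Within every department level the in-person interview has the higher rate, yet pooled the video interview does — Simpson's reversal.
Here department is a common cause — it drives both which interview format a case falls under and the outcome. The crude comparison mixes populations; the stratum-specific rates are the causally relevant ones.
Within each level — Mathematics: 60.4% vs 80.0%; Physics: 46.9% vs 57.4%; Engineering: 46.8% vs 50.7%; Humanities: 11.5% vs 24.0% — the in-person interview is higher every time.

stratified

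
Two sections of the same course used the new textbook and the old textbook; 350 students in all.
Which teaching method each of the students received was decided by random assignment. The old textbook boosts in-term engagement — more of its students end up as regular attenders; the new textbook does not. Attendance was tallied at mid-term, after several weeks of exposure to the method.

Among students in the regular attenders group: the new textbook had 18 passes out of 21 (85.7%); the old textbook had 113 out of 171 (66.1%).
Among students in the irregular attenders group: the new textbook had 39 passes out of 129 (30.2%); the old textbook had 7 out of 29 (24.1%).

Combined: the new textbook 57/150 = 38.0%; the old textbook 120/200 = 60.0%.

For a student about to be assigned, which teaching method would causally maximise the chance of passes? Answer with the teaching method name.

the old textbook

the new textbook is higher inside every mid-term attendance stratum but the old textbook is higher in aggregate. Whether to stratify depends on how mid-term attendance relates to the teaching method.
The distribution of mid-term attendance is itself part of what the teaching method does — it is an intermediate outcome. Holding it fixed would remove that part of the effect; the total effect is the pooled difference.
Pooled: the new textbook 38.0% vs the old textbook 60.0%; the old textbook is higher overall.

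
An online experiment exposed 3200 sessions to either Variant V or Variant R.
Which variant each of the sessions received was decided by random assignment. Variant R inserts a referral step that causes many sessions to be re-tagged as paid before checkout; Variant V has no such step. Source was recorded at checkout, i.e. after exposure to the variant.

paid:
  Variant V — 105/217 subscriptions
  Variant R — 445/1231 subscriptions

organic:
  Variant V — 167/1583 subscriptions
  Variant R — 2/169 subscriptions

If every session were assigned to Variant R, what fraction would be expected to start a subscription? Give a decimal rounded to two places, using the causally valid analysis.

The stratified and pooled comparisons disagree (Variant V wins within each traffic source; Variant R wins overall), so the answer turns on the causal role of traffic source.
Because the variant influences traffic source, traffic source is a post-treatment mediator, not a confounder. Stratifying on it would bias the estimate; the causal effect is the crude pooled difference.
So P(outcome | do(Variant R)) is just the pooled rate for Variant R: 447/1400 = 0.319.

0.32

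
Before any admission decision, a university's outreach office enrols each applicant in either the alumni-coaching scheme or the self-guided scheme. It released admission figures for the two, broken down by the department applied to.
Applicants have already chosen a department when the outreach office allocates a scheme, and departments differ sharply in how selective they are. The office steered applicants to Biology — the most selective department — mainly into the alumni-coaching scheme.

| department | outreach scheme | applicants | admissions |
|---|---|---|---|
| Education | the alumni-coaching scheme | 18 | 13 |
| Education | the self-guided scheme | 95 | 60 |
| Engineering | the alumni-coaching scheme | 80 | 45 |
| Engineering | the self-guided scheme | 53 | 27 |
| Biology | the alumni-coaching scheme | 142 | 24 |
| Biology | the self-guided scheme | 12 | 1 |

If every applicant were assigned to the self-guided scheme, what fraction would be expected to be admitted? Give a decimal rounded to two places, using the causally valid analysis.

0.38

the alumni-coaching scheme is higher inside every department stratum but the self-guided scheme is higher in aggregate. Whether to stratify depends on how department relates to the outreach scheme.
Department is set before the outreach scheme has any effect — it is not caused by the outreach scheme — and it independently drives the outcome. That makes it a confounder, so the causal comparison is within department levels.
Standardising the self-guided scheme to the population department mix: 0.282·60/95 + 0.333·27/53 + 0.385·1/12 = 0.380.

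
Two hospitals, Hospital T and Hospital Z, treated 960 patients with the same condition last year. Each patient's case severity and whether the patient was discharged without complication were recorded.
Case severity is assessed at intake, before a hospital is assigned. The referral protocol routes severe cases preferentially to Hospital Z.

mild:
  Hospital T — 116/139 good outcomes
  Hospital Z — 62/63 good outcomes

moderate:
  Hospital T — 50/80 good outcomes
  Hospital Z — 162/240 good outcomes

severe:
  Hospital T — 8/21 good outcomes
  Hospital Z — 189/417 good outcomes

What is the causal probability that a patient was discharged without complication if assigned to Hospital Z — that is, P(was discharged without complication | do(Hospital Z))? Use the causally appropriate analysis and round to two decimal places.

Case severity satisfies the back-door criterion: it is not a descendant of the hospital, and it blocks the spurious path from hospital to outcome. Adjusting for it (i.e., using the within-case severity rates) gives the causal effect.
Standardising Hospital Z to the population case severity mix: 0.210·62/63 + 0.333·162/240 + 0.456·189/417 = 0.639.

0.64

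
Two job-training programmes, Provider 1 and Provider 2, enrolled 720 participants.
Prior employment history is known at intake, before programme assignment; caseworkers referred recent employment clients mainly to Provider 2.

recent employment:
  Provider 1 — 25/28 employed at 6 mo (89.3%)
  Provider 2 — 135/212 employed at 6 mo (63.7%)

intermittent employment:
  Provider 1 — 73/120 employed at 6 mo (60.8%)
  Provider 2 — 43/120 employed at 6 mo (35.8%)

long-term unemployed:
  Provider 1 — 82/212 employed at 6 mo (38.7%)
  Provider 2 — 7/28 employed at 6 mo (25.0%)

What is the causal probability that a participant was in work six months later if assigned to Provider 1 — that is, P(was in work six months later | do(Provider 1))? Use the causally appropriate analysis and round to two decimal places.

0.63

The imbalance in prior employment history arose from how participants were allocated, not from anything the programme did; and prior employment history independently affects the outcome. The pooled gap is confounded — condition on prior employment history.
Standardising Provider 1 to the population prior employment history mix: 0.333·25/28 + 0.333·73/120 + 0.333·82/212 = 0.629.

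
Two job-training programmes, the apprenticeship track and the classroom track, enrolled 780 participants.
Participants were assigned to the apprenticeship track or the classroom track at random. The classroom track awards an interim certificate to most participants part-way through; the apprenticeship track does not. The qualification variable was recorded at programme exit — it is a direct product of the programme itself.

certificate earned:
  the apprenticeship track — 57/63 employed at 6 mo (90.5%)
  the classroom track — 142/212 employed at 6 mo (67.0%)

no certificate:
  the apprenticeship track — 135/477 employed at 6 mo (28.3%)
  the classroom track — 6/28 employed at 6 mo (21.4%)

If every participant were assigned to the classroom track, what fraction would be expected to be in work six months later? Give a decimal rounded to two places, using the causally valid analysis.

Qualification attained during the programme is recorded after the programme and is itself shifted by it — it sits on the causal path from programme to outcome. Conditioning on a mediator would strip out part of the effect we want; the pooled comparison gives the total causal effect.
So P(outcome | do(the classroom track)) is just the pooled rate for the classroom track: 148/240 = 0.617.

0.62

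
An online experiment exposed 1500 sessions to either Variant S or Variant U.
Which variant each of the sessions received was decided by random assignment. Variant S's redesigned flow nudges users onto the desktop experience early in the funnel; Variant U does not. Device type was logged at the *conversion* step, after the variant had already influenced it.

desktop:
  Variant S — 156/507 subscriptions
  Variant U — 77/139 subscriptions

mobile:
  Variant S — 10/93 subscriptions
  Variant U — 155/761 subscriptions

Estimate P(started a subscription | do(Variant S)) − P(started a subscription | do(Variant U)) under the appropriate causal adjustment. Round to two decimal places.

+0.02

Variant U is higher inside every device type stratum but Variant S is higher in aggregate. Whether to stratify depends on how device type relates to the variant.
Because the variant influences device type, device type is a post-treatment mediator, not a confounder. Stratifying on it would bias the estimate; the causal effect is the crude pooled difference.
The causal difference is the pooled difference: 0.277 − 0.258 = +0.019.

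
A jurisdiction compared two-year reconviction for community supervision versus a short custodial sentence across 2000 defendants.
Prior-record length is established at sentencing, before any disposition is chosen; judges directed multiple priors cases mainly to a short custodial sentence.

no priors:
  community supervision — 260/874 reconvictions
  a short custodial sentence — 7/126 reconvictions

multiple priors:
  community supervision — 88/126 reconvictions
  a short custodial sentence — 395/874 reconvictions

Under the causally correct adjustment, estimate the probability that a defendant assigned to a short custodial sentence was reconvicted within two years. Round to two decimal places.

Since prior-record length is a pre-existing factor (not a product of the disposition) and it affects the outcome on its own, it is a confounder. The stratified rates, not the pooled rate, identify the causal effect.
Standardising a short custodial sentence to the population prior-record length mix: 0.500·7/126 + 0.500·395/874 = 0.254.

0.25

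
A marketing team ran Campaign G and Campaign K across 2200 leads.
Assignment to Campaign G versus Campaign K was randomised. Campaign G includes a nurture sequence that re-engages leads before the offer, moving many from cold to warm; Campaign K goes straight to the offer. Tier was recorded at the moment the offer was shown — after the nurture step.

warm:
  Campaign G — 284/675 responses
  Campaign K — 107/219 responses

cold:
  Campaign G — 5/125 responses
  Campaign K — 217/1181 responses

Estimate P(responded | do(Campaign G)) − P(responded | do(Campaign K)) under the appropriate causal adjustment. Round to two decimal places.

+0.13

Engagement tier is downstream of the campaign. One should not condition on a consequence of treatment, so the overall rates are the right comparison.
The causal difference is the pooled difference: 0.361 − 0.231 = +0.130.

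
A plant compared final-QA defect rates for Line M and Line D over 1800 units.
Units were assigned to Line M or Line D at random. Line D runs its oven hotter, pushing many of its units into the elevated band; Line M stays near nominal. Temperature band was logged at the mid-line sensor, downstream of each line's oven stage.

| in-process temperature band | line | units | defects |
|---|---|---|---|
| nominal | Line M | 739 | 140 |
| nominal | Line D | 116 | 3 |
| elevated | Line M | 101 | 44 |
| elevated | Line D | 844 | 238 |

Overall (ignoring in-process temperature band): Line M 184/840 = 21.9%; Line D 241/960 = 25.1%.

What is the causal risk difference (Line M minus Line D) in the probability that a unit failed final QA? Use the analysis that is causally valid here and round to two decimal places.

The distribution of in-process temperature band is itself part of what the line does — it is an intermediate outcome. Holding it fixed would remove that part of the effect; the total effect is the pooled difference.
The causal difference is the pooled difference: 0.219 − 0.251 = -0.032.

-0.03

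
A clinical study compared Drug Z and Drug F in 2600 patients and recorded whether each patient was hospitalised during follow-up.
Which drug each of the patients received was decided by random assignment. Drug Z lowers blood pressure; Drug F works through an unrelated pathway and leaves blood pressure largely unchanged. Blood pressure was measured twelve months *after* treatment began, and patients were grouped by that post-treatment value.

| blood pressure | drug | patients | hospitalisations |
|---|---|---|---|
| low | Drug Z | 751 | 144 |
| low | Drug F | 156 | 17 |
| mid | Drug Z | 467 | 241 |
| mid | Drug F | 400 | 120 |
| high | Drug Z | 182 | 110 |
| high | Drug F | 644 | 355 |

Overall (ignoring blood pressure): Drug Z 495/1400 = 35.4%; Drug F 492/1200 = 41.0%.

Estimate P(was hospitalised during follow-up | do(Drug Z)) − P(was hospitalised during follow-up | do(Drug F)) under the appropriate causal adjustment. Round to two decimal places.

Blood pressure here is a post-treatment variable shaped by the drug; conditioning on it would introduce bias rather than remove it. The overall comparison is the causal one.
The causal difference is the pooled difference: 0.354 − 0.410 = -0.056.

-0.06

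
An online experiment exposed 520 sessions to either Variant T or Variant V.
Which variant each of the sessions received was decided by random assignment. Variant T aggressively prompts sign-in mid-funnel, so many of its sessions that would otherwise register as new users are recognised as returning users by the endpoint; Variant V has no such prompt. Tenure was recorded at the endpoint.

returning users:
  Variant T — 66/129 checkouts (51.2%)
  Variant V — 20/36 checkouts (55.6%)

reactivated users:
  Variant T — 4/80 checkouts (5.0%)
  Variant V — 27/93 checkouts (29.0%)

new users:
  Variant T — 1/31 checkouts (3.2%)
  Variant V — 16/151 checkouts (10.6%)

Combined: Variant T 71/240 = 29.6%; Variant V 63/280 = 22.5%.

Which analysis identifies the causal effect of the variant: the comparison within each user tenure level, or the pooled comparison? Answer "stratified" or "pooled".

pooled

The user tenure-specific comparison favours Variant V throughout, but the pooled figures favour Variant T. The question is whether to condition on user tenure.
Stratifying would compare variants among sessions the variants themselves sorted into user tenure groups — a form of selection on an intermediate. The unconditioned pooled rates give the total causal effect.
Pooled: Variant T 29.6% vs Variant V 22.5%; Variant T is higher overall.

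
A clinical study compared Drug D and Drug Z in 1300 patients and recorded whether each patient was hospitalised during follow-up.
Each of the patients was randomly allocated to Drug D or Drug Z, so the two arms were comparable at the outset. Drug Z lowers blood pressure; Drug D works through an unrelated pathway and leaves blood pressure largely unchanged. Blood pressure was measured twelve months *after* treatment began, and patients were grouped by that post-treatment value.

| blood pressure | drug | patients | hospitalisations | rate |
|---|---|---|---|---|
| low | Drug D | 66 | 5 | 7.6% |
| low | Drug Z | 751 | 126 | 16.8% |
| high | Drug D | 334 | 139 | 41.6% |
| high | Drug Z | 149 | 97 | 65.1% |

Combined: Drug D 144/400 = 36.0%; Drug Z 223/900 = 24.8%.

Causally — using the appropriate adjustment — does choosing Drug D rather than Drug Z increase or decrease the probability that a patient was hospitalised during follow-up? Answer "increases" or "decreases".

Blood pressure here is a post-treatment variable shaped by the drug; conditioning on it would introduce bias rather than remove it. The overall comparison is the causal one.
Pooled: Drug D 36.0% vs Drug Z 24.8%; Drug Z is lower overall.

increases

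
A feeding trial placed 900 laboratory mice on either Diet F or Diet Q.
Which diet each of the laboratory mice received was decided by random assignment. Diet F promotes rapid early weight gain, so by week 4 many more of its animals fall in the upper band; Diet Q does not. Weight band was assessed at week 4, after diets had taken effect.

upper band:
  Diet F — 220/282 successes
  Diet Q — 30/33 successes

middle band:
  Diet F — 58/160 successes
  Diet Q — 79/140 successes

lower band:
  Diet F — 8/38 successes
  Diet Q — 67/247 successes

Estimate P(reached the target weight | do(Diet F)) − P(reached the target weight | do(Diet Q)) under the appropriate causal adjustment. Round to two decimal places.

The week-4 weight band-specific comparison favours Diet Q throughout, but the pooled figures favour Diet F. The question is whether to condition on week-4 weight band.
Because the diet influences week-4 weight band, week-4 weight band is a post-treatment mediator, not a confounder. Stratifying on it would bias the estimate; the causal effect is the crude pooled difference.
The causal difference is the pooled difference: 0.596 − 0.419 = +0.177.

+0.18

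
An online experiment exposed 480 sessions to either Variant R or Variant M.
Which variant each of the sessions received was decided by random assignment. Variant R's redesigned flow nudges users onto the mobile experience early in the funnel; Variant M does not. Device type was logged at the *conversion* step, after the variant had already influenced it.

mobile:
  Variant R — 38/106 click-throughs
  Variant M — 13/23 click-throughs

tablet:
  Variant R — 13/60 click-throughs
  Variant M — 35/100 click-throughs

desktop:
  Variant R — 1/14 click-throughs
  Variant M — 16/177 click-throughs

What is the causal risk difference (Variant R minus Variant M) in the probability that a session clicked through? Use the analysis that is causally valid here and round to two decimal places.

+0.08

Device type is downstream of the variant. One should not condition on a consequence of treatment, so the overall rates are the right comparison.
The causal difference is the pooled difference: 0.289 − 0.213 = +0.076.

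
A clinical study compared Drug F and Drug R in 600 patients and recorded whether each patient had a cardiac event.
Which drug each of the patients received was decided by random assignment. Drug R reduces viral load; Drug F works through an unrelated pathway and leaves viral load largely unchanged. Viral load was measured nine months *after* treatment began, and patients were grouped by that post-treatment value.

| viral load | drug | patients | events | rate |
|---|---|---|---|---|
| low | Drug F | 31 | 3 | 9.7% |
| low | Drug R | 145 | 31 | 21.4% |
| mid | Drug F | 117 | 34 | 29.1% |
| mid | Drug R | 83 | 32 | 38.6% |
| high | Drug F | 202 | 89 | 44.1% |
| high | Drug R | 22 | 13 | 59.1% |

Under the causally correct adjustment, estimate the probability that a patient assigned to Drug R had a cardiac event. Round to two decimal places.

0.30

Because the drug influences viral load, viral load is a post-treatment mediator, not a confounder. Stratifying on it would bias the estimate; the causal effect is the crude pooled difference.
So P(outcome | do(Drug R)) is just the pooled rate for Drug R: 76/250 = 0.304.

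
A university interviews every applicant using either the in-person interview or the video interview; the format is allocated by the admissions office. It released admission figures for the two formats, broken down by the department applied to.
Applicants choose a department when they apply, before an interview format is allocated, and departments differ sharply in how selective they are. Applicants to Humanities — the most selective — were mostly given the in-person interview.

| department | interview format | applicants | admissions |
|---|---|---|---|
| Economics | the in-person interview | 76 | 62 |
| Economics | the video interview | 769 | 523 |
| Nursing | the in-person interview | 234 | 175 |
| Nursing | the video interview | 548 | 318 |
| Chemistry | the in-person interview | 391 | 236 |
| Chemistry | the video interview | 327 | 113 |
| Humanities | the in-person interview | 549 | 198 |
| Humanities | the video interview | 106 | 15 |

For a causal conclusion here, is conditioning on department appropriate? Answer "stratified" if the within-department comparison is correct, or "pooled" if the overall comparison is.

stratified

The department-specific comparison favours the in-person interview throughout, but the pooled figures favour the video interview. The question is whether to condition on department.
Here department is a common cause — it drives both which interview format a case falls under and the outcome. The crude comparison mixes populations; the stratum-specific rates are the causally relevant ones.
Within each level — Economics: 81.6% vs 68.0%; Nursing: 74.8% vs 58.0%; Chemistry: 60.4% vs 34.6%; Humanities: 36.1% vs 14.2% — the in-person interview is higher every time.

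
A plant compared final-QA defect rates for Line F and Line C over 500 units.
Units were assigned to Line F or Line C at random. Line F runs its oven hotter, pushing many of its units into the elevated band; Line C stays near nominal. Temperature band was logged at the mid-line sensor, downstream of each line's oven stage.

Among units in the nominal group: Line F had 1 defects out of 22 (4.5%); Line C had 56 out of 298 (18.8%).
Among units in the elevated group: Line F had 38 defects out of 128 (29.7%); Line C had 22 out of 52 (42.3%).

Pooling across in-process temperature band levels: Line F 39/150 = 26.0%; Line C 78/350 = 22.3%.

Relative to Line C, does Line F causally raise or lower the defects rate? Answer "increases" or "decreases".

Because the line influences in-process temperature band, in-process temperature band is a post-treatment mediator, not a confounder. Stratifying on it would bias the estimate; the causal effect is the crude pooled difference.
Pooled: Line F 26.0% vs Line C 22.3%; Line C is lower overall.

increases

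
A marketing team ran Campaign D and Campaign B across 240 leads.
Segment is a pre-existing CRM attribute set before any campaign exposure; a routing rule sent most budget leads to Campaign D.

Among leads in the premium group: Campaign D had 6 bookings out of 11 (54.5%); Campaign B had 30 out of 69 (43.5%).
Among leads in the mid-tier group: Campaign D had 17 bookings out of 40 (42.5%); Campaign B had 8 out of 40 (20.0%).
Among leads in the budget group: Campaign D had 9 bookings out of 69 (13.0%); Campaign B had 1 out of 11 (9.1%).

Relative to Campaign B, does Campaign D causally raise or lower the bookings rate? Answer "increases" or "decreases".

Customer segment satisfies the back-door criterion: it is not a descendant of the campaign, and it blocks the spurious path from campaign to outcome. Adjusting for it (i.e., using the within-customer segment rates) gives the causal effect.
Within each level — premium: 54.5% vs 43.5%; mid-tier: 42.5% vs 20.0%; budget: 13.0% vs 9.1% — Campaign D is higher every time.

increases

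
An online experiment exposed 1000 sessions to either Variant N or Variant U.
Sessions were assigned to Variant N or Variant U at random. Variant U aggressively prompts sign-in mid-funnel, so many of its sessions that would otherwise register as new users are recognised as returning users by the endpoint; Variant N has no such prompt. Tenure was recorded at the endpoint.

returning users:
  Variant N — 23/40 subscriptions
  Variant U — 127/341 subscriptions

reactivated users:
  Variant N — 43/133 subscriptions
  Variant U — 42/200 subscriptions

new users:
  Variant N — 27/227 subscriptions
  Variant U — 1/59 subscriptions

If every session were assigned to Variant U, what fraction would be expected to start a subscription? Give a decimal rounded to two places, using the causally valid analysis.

User tenure lies on the pathway variant → user tenure → outcome, so adjusting for it blocks the indirect effect. For the total causal effect of variant, use the unadjusted pooled rates.
So P(outcome | do(Variant U)) is just the pooled rate for Variant U: 170/600 = 0.283.

0.28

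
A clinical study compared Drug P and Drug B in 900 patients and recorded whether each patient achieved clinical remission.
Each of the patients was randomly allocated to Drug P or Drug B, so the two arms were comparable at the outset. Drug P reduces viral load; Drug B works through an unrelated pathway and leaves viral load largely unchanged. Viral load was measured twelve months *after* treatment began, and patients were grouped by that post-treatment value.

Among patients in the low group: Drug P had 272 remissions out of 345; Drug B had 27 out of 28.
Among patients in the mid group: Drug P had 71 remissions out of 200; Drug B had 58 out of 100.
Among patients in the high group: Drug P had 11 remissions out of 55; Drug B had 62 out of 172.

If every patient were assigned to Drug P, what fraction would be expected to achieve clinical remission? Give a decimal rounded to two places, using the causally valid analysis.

Within every viral load level Drug B has the higher rate, yet pooled Drug P does — Simpson's reversal.
Viral load here is a post-treatment variable shaped by the drug; conditioning on it would introduce bias rather than remove it. The overall comparison is the causal one.
So P(outcome | do(Drug P)) is just the pooled rate for Drug P: 354/600 = 0.590.

0.59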